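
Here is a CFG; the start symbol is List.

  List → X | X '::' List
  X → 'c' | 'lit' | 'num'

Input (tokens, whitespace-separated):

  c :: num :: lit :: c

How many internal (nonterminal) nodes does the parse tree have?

[List [X c] :: [List [X num] :: [List [X lit] :: [List [X c]]]]]

8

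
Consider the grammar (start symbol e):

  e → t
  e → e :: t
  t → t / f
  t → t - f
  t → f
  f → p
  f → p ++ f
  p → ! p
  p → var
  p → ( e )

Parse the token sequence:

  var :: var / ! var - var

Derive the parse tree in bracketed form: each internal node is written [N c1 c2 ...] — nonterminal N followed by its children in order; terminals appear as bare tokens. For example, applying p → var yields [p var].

[e [e [t [f [p var]]]] :: [t [t [t [f [p var]]] / [f [p ! [p var]]]] - [f [p var]]]]

e
e :: t
t :: t
f :: t
p :: t
var :: t
var :: t - f
var :: t / f - f
var :: f / f - f
var :: p / f - f
var :: var / f - f
var :: var / p - f
var :: var / ! p - f
var :: var / ! var - f
var :: var / ! var - p
var :: var / ! var - var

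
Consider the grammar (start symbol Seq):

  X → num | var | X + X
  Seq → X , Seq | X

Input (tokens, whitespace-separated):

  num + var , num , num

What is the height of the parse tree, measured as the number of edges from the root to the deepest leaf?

4

[Seq [X [X num] + [X var]] , [Seq [X num] , [Seq [X num]]]]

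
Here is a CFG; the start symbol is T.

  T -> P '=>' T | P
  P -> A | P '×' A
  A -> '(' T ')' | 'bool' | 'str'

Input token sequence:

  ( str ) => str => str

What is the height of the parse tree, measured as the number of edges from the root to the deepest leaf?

6

[T [P [A ( [T [P [A str]]] )]] => [T [P [A str]] => [T [P [A str]]]]]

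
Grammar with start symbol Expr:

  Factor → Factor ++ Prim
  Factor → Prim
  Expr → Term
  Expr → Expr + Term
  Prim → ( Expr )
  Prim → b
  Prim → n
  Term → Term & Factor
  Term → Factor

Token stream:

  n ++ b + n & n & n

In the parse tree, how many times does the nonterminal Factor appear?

5

[Expr [Expr [Term [Factor [Factor [Prim n]] ++ [Prim b]]]] + [Term [Term [Term [Factor [Prim n]]] & [Factor [Prim n]]] & [Factor [Prim n]]]]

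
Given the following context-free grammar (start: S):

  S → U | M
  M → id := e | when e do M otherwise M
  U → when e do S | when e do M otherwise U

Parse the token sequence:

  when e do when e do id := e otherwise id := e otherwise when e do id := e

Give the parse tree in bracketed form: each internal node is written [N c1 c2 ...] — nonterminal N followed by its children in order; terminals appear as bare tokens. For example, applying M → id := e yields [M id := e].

[S [U when e do [M when e do [M id := e] otherwise [M id := e]] otherwise [U when e do [S [M id := e]]]]]

S
U
when e do M otherwise U
when e do when e do M otherwise M otherwise U
when e do when e do id := e otherwise M otherwise U
when e do when e do id := e otherwise id := e otherwise U
when e do when e do id := e otherwise id := e otherwise when e do S
when e do when e do id := e otherwise id := e otherwise when e do M
when e do when e do id := e otherwise id := e otherwise when e do id := e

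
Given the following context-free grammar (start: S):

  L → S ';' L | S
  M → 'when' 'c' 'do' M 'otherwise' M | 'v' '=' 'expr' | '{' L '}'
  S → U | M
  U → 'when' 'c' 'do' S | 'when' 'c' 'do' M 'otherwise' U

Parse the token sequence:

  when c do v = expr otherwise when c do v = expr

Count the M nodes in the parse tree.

2

[S [U when c do [M v = expr] otherwise [U when c do [S [M v = expr]]]]]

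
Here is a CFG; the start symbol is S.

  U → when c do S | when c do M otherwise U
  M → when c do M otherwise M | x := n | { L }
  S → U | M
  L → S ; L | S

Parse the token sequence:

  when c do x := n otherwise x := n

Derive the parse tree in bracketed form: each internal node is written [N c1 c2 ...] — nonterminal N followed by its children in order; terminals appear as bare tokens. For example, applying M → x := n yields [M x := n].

S
M
when c do M otherwise M
when c do x := n otherwise M
when c do x := n otherwise x := n

[S [M when c do [M x := n] otherwise [M x := n]]]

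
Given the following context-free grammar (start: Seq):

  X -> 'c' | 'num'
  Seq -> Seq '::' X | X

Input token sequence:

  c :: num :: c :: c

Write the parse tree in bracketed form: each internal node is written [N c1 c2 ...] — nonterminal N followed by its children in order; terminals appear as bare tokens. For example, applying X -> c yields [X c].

Seq
Seq :: X
Seq :: X :: X
Seq :: X :: X :: X
X :: X :: X :: X
c :: X :: X :: X
c :: num :: X :: X
c :: num :: c :: X
c :: num :: c :: c

[Seq [Seq [Seq [Seq [X c]] :: [X num]] :: [X c]] :: [X c]]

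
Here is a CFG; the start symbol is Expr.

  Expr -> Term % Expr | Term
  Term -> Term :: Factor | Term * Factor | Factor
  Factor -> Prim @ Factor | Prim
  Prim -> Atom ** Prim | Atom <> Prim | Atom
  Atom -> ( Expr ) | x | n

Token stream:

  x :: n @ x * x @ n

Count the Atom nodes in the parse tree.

[Expr [Term [Term [Term [Factor [Prim [Atom x]]]] :: [Factor [Prim [Atom n]] @ [Factor [Prim [Atom x]]]]] * [Factor [Prim [Atom x]] @ [Factor [Prim [Atom n]]]]]]

5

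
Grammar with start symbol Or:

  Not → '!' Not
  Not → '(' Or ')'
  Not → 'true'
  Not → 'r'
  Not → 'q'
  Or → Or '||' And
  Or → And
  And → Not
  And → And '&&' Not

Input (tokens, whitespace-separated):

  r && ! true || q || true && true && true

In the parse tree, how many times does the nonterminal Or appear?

[Or [Or [Or [And [And [Not r]] && [Not ! [Not true]]]] || [And [Not q]]] || [And [And [And [Not true]] && [Not true]] && [Not true]]]

3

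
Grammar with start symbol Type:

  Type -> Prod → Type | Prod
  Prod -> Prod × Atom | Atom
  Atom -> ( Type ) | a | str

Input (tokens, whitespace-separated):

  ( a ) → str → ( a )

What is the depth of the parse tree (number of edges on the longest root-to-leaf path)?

[Type [Prod [Atom ( [Type [Prod [Atom a]]] )]] → [Type [Prod [Atom str]] → [Type [Prod [Atom ( [Type [Prod [Atom a]]] )]]]]]

8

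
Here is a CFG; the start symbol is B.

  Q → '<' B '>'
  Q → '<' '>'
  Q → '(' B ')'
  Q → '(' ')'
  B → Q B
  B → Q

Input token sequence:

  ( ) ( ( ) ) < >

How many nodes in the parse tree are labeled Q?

4

[B [Q ( )] [B [Q ( [B [Q ( )]] )] [B [Q < >]]]]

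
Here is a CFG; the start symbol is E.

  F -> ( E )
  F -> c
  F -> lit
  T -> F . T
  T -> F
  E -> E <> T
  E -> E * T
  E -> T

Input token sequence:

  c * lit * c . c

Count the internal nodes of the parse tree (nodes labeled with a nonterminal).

11

[E [E [E [T [F c]]] * [T [F lit]]] * [T [F c] . [T [F c]]]]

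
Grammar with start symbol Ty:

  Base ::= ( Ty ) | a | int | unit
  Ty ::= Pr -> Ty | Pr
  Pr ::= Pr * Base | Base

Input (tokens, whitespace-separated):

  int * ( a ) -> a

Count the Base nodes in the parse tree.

[Ty [Pr [Pr [Base int]] * [Base ( [Ty [Pr [Base a]]] )]] -> [Ty [Pr [Base a]]]]

4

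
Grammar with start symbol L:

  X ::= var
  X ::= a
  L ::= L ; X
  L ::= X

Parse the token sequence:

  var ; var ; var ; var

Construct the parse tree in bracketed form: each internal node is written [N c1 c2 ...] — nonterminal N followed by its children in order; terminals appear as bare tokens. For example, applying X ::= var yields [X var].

L
L ; X
L ; X ; X
L ; X ; X ; X
X ; X ; X ; X
var ; X ; X ; X
var ; var ; X ; X
var ; var ; var ; X
var ; var ; var ; var

[L [L [L [L [X var]] ; [X var]] ; [X var]] ; [X var]]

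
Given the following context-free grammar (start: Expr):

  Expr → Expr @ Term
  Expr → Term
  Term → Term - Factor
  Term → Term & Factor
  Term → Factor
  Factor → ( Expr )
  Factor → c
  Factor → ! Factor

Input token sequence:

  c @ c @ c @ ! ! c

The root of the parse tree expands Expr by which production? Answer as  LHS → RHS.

Expr → Expr @ Term

[Expr [Expr [Expr [Expr [Term [Factor c]]] @ [Term [Factor c]]] @ [Term [Factor c]]] @ [Term [Factor ! [Factor ! [Factor c]]]]]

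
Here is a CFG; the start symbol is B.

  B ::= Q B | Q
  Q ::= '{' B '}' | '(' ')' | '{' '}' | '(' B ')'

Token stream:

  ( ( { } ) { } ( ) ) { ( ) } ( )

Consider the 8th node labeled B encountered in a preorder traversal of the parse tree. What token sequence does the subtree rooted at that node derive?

( )

[B [Q ( [B [Q ( [B [Q { }]] )] [B [Q { }] [B [Q ( )]]]] )] [B [Q { [B [Q ( )]] }] [B [Q ( )]]]]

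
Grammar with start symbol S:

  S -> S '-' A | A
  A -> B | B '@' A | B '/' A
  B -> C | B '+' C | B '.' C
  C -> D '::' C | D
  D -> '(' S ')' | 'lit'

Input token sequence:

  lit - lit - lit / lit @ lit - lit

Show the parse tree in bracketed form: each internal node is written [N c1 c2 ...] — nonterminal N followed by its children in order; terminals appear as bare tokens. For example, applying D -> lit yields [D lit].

[S [S [S [S [A [B [C [D lit]]]]] - [A [B [C [D lit]]]]] - [A [B [C [D lit]]] / [A [B [C [D lit]]] @ [A [B [C [D lit]]]]]]] - [A [B [C [D lit]]]]]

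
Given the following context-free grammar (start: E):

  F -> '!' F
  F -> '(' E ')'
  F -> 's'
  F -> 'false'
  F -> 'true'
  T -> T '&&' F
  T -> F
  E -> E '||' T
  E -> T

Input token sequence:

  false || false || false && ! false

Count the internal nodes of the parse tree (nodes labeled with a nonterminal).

12

[E [E [E [T [F false]]] || [T [F false]]] || [T [T [F false]] && [F ! [F false]]]]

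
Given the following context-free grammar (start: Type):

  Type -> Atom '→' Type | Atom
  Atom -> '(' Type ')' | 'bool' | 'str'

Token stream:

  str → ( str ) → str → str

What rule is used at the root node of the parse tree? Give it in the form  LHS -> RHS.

[Type [Atom str] → [Type [Atom ( [Type [Atom str]] )] → [Type [Atom str] → [Type [Atom str]]]]]

Type -> Atom '→' Type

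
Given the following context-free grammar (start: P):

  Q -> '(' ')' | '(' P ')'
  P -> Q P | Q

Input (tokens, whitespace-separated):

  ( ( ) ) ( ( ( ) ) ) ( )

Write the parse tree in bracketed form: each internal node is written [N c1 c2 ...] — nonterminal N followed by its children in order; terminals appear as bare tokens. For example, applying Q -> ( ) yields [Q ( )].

P
Q P
( P ) P
( Q ) P
( ( ) ) P
( ( ) ) Q P
( ( ) ) ( P ) P
( ( ) ) ( Q ) P
( ( ) ) ( ( P ) ) P
( ( ) ) ( ( Q ) ) P
( ( ) ) ( ( ( ) ) ) P
( ( ) ) ( ( ( ) ) ) Q
( ( ) ) ( ( ( ) ) ) ( )

[P [Q ( [P [Q ( )]] )] [P [Q ( [P [Q ( [P [Q ( )]] )]] )] [P [Q ( )]]]]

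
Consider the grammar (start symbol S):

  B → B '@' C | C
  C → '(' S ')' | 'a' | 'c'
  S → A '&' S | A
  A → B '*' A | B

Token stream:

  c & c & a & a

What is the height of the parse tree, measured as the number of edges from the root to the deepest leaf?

[S [A [B [C c]]] & [S [A [B [C c]]] & [S [A [B [C a]]] & [S [A [B [C a]]]]]]]

7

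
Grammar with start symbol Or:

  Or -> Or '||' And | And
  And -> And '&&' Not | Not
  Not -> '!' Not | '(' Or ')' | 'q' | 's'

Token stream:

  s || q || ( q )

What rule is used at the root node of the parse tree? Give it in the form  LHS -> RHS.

[Or [Or [Or [And [Not s]]] || [And [Not q]]] || [And [Not ( [Or [And [Not q]]] )]]]

Or -> Or '||' And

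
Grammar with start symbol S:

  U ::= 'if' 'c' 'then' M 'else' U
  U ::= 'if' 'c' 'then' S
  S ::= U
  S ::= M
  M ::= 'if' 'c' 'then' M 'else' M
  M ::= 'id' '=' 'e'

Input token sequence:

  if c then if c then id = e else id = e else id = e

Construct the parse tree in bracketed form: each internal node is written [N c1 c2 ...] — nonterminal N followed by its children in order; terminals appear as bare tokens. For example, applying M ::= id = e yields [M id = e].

[S [M if c then [M if c then [M id = e] else [M id = e]] else [M id = e]]]

S
M
if c then M else M
if c then if c then M else M else M
if c then if c then id = e else M else M
if c then if c then id = e else id = e else M
if c then if c then id = e else id = e else id = e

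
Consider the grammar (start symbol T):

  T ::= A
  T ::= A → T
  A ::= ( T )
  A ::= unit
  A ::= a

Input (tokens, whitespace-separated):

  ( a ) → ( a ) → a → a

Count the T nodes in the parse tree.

[T [A ( [T [A a]] )] → [T [A ( [T [A a]] )] → [T [A a] → [T [A a]]]]]

6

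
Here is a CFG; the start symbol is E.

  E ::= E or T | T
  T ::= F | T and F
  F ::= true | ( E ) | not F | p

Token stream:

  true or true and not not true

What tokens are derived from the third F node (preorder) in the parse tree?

not not true

[E [E [T [F true]]] or [T [T [F true]] and [F not [F not [F true]]]]]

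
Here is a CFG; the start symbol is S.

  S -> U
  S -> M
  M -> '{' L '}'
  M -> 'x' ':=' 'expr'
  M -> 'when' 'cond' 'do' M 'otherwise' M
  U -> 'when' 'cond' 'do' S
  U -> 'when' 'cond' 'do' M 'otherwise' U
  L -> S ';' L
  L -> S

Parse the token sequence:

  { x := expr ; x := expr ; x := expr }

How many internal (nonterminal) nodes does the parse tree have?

[S [M { [L [S [M x := expr]] ; [L [S [M x := expr]] ; [L [S [M x := expr]]]]] }]]

11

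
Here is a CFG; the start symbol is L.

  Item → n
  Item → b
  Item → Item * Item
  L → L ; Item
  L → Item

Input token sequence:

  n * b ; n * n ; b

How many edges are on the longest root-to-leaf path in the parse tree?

5

[L [L [L [Item [Item n] * [Item b]]] ; [Item [Item n] * [Item n]]] ; [Item b]]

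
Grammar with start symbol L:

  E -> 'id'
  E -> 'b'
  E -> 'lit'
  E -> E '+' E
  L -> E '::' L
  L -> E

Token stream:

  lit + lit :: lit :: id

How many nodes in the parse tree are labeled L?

3

[L [E [E lit] + [E lit]] :: [L [E lit] :: [L [E id]]]]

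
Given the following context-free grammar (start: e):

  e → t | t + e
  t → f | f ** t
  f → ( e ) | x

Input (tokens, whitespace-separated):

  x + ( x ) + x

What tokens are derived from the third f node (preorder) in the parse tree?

x

[e [t [f x]] + [e [t [f ( [e [t [f x]]] )]] + [e [t [f x]]]]]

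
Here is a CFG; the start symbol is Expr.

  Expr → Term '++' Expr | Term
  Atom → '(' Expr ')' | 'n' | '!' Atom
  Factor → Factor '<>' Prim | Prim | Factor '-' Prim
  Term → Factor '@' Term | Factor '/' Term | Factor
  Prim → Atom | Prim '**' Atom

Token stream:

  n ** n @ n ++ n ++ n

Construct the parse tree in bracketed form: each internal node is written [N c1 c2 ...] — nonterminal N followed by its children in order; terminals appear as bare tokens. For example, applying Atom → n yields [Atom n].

[Expr [Term [Factor [Prim [Prim [Atom n]] ** [Atom n]]] @ [Term [Factor [Prim [Atom n]]]]] ++ [Expr [Term [Factor [Prim [Atom n]]]] ++ [Expr [Term [Factor [Prim [Atom n]]]]]]]

Expr
Term ++ Expr
Factor @ Term ++ Expr
Prim @ Term ++ Expr
Prim ** Atom @ Term ++ Expr
Atom ** Atom @ Term ++ Expr
n ** Atom @ Term ++ Expr
n ** n @ Term ++ Expr
n ** n @ Factor ++ Expr
n ** n @ Prim ++ Expr
n ** n @ Atom ++ Expr
n ** n @ n ++ Expr
n ** n @ n ++ Term ++ Expr
n ** n @ n ++ Factor ++ Expr
n ** n @ n ++ Prim ++ Expr
n ** n @ n ++ Atom ++ Expr
n ** n @ n ++ n ++ Expr
n ** n @ n ++ n ++ Term
n ** n @ n ++ n ++ Factor
n ** n @ n ++ n ++ Prim
n ** n @ n ++ n ++ Atom
n ** n @ n ++ n ++ n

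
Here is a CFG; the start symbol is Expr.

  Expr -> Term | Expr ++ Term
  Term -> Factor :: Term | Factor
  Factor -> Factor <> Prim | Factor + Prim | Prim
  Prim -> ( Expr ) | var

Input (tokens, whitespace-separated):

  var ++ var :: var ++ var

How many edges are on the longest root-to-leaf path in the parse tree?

6

[Expr [Expr [Expr [Term [Factor [Prim var]]]] ++ [Term [Factor [Prim var]] :: [Term [Factor [Prim var]]]]] ++ [Term [Factor [Prim var]]]]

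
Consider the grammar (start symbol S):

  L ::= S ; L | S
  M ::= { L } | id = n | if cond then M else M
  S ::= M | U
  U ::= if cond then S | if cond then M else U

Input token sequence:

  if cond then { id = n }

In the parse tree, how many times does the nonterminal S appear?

[S [U if cond then [S [M { [L [S [M id = n]]] }]]]]

3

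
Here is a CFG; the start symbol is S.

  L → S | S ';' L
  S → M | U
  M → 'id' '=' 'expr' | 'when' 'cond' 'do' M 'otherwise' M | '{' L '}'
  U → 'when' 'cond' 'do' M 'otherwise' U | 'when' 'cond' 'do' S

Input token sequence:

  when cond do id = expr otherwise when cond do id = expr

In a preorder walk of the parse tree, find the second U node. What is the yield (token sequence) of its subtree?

when cond do id = expr

[S [U when cond do [M id = expr] otherwise [U when cond do [S [M id = expr]]]]]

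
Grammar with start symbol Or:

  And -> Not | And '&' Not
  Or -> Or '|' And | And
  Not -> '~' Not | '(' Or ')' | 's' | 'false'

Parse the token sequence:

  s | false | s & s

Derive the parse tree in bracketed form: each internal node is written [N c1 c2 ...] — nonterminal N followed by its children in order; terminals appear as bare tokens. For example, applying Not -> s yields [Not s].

Or
Or | And
Or | And | And
And | And | And
Not | And | And
s | And | And
s | Not | And
s | false | And
s | false | And & Not
s | false | Not & Not
s | false | s & Not
s | false | s & s

[Or [Or [Or [And [Not s]]] | [And [Not false]]] | [And [And [Not s]] & [Not s]]]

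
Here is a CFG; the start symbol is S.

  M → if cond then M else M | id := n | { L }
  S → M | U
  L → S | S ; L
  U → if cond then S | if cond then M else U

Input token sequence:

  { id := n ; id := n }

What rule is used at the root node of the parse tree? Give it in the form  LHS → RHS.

[S [M { [L [S [M id := n]] ; [L [S [M id := n]]]] }]]

S → M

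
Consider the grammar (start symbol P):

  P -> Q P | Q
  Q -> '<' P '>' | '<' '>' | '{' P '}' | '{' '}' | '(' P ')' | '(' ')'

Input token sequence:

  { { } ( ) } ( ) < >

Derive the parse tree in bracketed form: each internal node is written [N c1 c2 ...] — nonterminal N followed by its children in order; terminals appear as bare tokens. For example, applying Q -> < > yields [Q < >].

[P [Q { [P [Q { }] [P [Q ( )]]] }] [P [Q ( )] [P [Q < >]]]]

P
Q P
{ P } P
{ Q P } P
{ { } P } P
{ { } Q } P
{ { } ( ) } P
{ { } ( ) } Q P
{ { } ( ) } ( ) P
{ { } ( ) } ( ) Q
{ { } ( ) } ( ) < >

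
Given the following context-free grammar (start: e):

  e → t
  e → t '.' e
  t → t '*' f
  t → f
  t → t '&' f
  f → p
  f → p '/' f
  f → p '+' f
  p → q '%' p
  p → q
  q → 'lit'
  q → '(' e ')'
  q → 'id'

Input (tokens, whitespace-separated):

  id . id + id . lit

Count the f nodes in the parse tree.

[e [t [f [p [q id]]]] . [e [t [f [p [q id]] + [f [p [q id]]]]] . [e [t [f [p [q lit]]]]]]]

4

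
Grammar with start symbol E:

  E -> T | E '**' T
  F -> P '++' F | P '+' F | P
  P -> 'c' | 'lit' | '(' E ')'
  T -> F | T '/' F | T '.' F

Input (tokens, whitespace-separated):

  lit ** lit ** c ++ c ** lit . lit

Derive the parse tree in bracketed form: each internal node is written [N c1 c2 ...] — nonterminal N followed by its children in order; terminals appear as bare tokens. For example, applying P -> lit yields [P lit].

E
E ** T
E ** T ** T
E ** T ** T ** T
T ** T ** T ** T
F ** T ** T ** T
P ** T ** T ** T
lit ** T ** T ** T
lit ** F ** T ** T
lit ** P ** T ** T
lit ** lit ** T ** T
lit ** lit ** F ** T
lit ** lit ** P ++ F ** T
lit ** lit ** c ++ F ** T
lit ** lit ** c ++ P ** T
lit ** lit ** c ++ c ** T
lit ** lit ** c ++ c ** T . F
lit ** lit ** c ++ c ** F . F
lit ** lit ** c ++ c ** P . F
lit ** lit ** c ++ c ** lit . F
lit ** lit ** c ++ c ** lit . P
lit ** lit ** c ++ c ** lit . lit

[E [E [E [E [T [F [P lit]]]] ** [T [F [P lit]]]] ** [T [F [P c] ++ [F [P c]]]]] ** [T [T [F [P lit]]] . [F [P lit]]]]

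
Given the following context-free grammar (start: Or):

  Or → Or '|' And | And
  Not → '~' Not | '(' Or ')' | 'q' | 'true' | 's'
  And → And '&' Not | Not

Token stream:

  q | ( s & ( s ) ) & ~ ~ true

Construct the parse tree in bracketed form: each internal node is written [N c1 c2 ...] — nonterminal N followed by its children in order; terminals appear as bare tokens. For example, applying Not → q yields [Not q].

[Or [Or [And [Not q]]] | [And [And [Not ( [Or [And [And [Not s]] & [Not ( [Or [And [Not s]]] )]]] )]] & [Not ~ [Not ~ [Not true]]]]]

Or
Or | And
And | And
Not | And
q | And
q | And & Not
q | Not & Not
q | ( Or ) & Not
q | ( And ) & Not
q | ( And & Not ) & Not
q | ( Not & Not ) & Not
q | ( s & Not ) & Not
q | ( s & ( Or ) ) & Not
q | ( s & ( And ) ) & Not
q | ( s & ( Not ) ) & Not
q | ( s & ( s ) ) & Not
q | ( s & ( s ) ) & ~ Not
q | ( s & ( s ) ) & ~ ~ Not
q | ( s & ( s ) ) & ~ ~ true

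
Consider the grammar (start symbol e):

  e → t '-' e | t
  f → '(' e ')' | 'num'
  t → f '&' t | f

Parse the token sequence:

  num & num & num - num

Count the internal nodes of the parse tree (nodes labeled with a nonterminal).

[e [t [f num] & [t [f num] & [t [f num]]]] - [e [t [f num]]]]

10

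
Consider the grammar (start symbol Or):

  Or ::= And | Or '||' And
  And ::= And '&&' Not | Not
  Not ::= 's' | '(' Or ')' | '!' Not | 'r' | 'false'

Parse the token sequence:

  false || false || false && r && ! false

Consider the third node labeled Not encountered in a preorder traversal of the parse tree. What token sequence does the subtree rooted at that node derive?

false

[Or [Or [Or [And [Not false]]] || [And [Not false]]] || [And [And [And [Not false]] && [Not r]] && [Not ! [Not false]]]]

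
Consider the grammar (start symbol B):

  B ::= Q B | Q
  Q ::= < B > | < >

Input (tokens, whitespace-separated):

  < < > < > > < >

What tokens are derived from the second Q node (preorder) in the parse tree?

[B [Q < [B [Q < >] [B [Q < >]]] >] [B [Q < >]]]

< >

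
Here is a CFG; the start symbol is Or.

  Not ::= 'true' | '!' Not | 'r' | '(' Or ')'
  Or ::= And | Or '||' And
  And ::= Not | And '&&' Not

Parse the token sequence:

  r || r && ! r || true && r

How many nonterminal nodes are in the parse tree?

[Or [Or [Or [And [Not r]]] || [And [And [Not r]] && [Not ! [Not r]]]] || [And [And [Not true]] && [Not r]]]

14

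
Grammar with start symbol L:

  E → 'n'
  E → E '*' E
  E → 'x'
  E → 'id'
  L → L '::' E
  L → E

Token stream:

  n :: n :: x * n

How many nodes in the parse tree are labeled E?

[L [L [L [E n]] :: [E n]] :: [E [E x] * [E n]]]

5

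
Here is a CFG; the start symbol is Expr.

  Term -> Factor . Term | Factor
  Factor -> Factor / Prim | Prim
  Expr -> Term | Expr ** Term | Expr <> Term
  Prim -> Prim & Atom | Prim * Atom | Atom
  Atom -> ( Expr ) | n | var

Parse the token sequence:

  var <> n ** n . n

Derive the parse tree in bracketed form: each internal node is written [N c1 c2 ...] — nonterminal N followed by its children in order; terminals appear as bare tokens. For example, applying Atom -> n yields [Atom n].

Expr
Expr ** Term
Expr <> Term ** Term
Term <> Term ** Term
Factor <> Term ** Term
Prim <> Term ** Term
Atom <> Term ** Term
var <> Term ** Term
var <> Factor ** Term
var <> Prim ** Term
var <> Atom ** Term
var <> n ** Term
var <> n ** Factor . Term
var <> n ** Prim . Term
var <> n ** Atom . Term
var <> n ** n . Term
var <> n ** n . Factor
var <> n ** n . Prim
var <> n ** n . Atom
var <> n ** n . n

[Expr [Expr [Expr [Term [Factor [Prim [Atom var]]]]] <> [Term [Factor [Prim [Atom n]]]]] ** [Term [Factor [Prim [Atom n]]] . [Term [Factor [Prim [Atom n]]]]]]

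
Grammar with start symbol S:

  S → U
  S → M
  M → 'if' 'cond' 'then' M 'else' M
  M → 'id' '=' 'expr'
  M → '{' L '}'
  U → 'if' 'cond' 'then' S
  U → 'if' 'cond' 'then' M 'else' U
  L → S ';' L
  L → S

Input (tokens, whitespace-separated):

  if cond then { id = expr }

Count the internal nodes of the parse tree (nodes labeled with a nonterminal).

[S [U if cond then [S [M { [L [S [M id = expr]]] }]]]]

7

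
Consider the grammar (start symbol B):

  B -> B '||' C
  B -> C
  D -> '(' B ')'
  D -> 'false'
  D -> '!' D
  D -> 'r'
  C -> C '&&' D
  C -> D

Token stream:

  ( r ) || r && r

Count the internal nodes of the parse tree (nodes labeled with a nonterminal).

[B [B [C [D ( [B [C [D r]]] )]]] || [C [C [D r]] && [D r]]]

11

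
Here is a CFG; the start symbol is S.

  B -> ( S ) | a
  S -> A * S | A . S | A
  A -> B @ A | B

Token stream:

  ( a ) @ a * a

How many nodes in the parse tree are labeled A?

[S [A [B ( [S [A [B a]]] )] @ [A [B a]]] * [S [A [B a]]]]

4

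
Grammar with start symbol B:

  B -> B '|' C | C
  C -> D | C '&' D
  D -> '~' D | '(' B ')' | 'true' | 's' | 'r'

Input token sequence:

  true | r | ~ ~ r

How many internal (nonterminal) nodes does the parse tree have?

11

[B [B [B [C [D true]]] | [C [D r]]] | [C [D ~ [D ~ [D r]]]]]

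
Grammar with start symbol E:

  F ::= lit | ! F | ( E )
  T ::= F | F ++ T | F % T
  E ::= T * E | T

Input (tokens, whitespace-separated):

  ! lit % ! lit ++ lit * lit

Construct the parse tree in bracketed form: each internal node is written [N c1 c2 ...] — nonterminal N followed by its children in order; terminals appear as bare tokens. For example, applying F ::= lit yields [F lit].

[E [T [F ! [F lit]] % [T [F ! [F lit]] ++ [T [F lit]]]] * [E [T [F lit]]]]

E
T * E
F % T * E
! F % T * E
! lit % T * E
! lit % F ++ T * E
! lit % ! F ++ T * E
! lit % ! lit ++ T * E
! lit % ! lit ++ F * E
! lit % ! lit ++ lit * E
! lit % ! lit ++ lit * T
! lit % ! lit ++ lit * F
! lit % ! lit ++ lit * lit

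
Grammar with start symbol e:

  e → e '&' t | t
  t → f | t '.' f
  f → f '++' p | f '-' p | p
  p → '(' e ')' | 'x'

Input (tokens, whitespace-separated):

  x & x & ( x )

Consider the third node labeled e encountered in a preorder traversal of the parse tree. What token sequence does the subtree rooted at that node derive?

[e [e [e [t [f [p x]]]] & [t [f [p x]]]] & [t [f [p ( [e [t [f [p x]]]] )]]]]

x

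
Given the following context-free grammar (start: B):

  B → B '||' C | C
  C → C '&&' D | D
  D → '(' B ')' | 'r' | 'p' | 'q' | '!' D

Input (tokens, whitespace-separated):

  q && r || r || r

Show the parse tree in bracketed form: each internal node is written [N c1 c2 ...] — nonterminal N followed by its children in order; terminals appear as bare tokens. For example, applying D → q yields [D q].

B
B || C
B || C || C
C || C || C
C && D || C || C
D && D || C || C
q && D || C || C
q && r || C || C
q && r || D || C
q && r || r || C
q && r || r || D
q && r || r || r

[B [B [B [C [C [D q]] && [D r]]] || [C [D r]]] || [C [D r]]]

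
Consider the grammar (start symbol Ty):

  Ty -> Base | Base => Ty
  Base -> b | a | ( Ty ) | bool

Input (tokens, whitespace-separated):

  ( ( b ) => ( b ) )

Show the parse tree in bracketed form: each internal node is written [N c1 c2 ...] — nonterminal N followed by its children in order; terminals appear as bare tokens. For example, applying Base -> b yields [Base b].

[Ty [Base ( [Ty [Base ( [Ty [Base b]] )] => [Ty [Base ( [Ty [Base b]] )]]] )]]

Ty
Base
( Ty )
( Base => Ty )
( ( Ty ) => Ty )
( ( Base ) => Ty )
( ( b ) => Ty )
( ( b ) => Base )
( ( b ) => ( Ty ) )
( ( b ) => ( Base ) )
( ( b ) => ( b ) )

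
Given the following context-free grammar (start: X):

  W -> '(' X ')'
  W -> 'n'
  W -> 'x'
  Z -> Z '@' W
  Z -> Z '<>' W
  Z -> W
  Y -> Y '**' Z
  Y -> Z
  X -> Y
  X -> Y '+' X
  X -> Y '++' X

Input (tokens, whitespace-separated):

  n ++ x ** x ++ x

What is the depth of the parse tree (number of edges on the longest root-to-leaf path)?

[X [Y [Z [W n]]] ++ [X [Y [Y [Z [W x]]] ** [Z [W x]]] ++ [X [Y [Z [W x]]]]]]

6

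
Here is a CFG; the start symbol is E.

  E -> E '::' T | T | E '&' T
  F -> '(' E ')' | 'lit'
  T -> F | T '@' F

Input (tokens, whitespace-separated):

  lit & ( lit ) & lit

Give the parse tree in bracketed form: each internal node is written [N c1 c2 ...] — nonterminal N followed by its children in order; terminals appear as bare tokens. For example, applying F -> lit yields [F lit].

E
E & T
E & T & T
T & T & T
F & T & T
lit & T & T
lit & F & T
lit & ( E ) & T
lit & ( T ) & T
lit & ( F ) & T
lit & ( lit ) & T
lit & ( lit ) & F
lit & ( lit ) & lit

[E [E [E [T [F lit]]] & [T [F ( [E [T [F lit]]] )]]] & [T [F lit]]]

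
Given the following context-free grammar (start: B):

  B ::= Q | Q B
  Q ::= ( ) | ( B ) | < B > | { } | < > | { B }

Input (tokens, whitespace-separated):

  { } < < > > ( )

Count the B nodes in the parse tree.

4

[B [Q { }] [B [Q < [B [Q < >]] >] [B [Q ( )]]]]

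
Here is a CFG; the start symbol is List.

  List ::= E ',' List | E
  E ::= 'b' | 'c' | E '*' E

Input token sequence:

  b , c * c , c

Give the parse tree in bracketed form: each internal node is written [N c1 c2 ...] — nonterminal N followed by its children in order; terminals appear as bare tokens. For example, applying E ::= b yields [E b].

List
E , List
b , List
b , E , List
b , E * E , List
b , c * E , List
b , c * c , List
b , c * c , E
b , c * c , c

[List [E b] , [List [E [E c] * [E c]] , [List [E c]]]]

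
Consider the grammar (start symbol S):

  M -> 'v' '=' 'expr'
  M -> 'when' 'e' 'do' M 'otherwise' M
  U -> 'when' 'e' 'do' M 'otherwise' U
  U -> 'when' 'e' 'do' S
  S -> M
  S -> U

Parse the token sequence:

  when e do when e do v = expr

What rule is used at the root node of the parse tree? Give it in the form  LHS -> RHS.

S -> U

[S [U when e do [S [U when e do [S [M v = expr]]]]]]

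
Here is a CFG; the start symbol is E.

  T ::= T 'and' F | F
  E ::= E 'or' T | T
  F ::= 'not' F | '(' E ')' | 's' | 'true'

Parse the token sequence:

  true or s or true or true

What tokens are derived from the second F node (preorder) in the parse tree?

s

[E [E [E [E [T [F true]]] or [T [F s]]] or [T [F true]]] or [T [F true]]]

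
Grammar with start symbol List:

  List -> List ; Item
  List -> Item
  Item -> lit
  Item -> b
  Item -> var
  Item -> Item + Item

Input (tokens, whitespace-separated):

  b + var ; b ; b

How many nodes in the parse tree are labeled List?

3

[List [List [List [Item [Item b] + [Item var]]] ; [Item b]] ; [Item b]]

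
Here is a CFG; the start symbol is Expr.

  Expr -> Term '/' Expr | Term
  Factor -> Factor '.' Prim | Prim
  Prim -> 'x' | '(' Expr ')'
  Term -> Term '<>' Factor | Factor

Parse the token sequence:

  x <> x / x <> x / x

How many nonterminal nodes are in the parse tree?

[Expr [Term [Term [Factor [Prim x]]] <> [Factor [Prim x]]] / [Expr [Term [Term [Factor [Prim x]]] <> [Factor [Prim x]]] / [Expr [Term [Factor [Prim x]]]]]]

18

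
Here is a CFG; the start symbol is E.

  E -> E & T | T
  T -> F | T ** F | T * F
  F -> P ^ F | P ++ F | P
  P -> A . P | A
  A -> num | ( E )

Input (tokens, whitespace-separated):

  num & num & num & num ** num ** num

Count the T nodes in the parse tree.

6

[E [E [E [E [T [F [P [A num]]]]] & [T [F [P [A num]]]]] & [T [F [P [A num]]]]] & [T [T [T [F [P [A num]]]] ** [F [P [A num]]]] ** [F [P [A num]]]]]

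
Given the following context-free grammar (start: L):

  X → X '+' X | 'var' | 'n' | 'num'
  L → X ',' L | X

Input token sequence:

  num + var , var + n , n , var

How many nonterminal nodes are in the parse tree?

[L [X [X num] + [X var]] , [L [X [X var] + [X n]] , [L [X n] , [L [X var]]]]]

12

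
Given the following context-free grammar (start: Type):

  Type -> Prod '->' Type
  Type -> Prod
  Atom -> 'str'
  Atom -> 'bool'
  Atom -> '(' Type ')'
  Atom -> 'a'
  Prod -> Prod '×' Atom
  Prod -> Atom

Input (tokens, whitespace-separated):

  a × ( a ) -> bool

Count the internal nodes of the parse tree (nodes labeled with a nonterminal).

11

[Type [Prod [Prod [Atom a]] × [Atom ( [Type [Prod [Atom a]]] )]] -> [Type [Prod [Atom bool]]]]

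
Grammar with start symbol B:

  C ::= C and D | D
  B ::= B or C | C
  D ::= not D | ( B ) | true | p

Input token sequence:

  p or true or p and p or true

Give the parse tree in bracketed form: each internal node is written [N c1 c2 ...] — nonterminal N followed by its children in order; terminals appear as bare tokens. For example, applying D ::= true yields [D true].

[B [B [B [B [C [D p]]] or [C [D true]]] or [C [C [D p]] and [D p]]] or [C [D true]]]

B
B or C
B or C or C
B or C or C or C
C or C or C or C
D or C or C or C
p or C or C or C
p or D or C or C
p or true or C or C
p or true or C and D or C
p or true or D and D or C
p or true or p and D or C
p or true or p and p or C
p or true or p and p or D
p or true or p and p or true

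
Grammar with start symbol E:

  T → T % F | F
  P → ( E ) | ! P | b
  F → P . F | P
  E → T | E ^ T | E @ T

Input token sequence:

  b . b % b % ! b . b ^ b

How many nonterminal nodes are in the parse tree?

19

[E [E [T [T [T [F [P b] . [F [P b]]]] % [F [P b]]] % [F [P ! [P b]] . [F [P b]]]]] ^ [T [F [P b]]]]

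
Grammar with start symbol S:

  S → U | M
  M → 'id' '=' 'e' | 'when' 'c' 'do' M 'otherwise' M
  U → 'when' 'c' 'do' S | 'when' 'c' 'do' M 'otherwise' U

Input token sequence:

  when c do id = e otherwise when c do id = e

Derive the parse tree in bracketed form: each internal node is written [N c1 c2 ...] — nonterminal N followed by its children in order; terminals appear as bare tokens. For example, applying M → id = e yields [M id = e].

[S [U when c do [M id = e] otherwise [U when c do [S [M id = e]]]]]

S
U
when c do M otherwise U
when c do id = e otherwise U
when c do id = e otherwise when c do S
when c do id = e otherwise when c do M
when c do id = e otherwise when c do id = e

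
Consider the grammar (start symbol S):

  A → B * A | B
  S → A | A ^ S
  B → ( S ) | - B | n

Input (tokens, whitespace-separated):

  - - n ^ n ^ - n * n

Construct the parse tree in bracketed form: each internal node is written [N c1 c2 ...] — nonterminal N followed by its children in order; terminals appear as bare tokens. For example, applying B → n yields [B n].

[S [A [B - [B - [B n]]]] ^ [S [A [B n]] ^ [S [A [B - [B n]] * [A [B n]]]]]]

S
A ^ S
B ^ S
- B ^ S
- - B ^ S
- - n ^ S
- - n ^ A ^ S
- - n ^ B ^ S
- - n ^ n ^ S
- - n ^ n ^ A
- - n ^ n ^ B * A
- - n ^ n ^ - B * A
- - n ^ n ^ - n * A
- - n ^ n ^ - n * B
- - n ^ n ^ - n * n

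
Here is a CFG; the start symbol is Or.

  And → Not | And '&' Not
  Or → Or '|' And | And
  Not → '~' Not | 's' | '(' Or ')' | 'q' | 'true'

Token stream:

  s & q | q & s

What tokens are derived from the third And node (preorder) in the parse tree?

q & s

[Or [Or [And [And [Not s]] & [Not q]]] | [And [And [Not q]] & [Not s]]]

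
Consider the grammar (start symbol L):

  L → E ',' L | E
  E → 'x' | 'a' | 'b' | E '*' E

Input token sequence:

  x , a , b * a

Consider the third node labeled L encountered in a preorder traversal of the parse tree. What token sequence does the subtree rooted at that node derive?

[L [E x] , [L [E a] , [L [E [E b] * [E a]]]]]

b * a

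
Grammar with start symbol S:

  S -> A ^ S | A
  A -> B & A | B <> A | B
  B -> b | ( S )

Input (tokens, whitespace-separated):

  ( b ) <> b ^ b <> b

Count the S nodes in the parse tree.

[S [A [B ( [S [A [B b]]] )] <> [A [B b]]] ^ [S [A [B b] <> [A [B b]]]]]

3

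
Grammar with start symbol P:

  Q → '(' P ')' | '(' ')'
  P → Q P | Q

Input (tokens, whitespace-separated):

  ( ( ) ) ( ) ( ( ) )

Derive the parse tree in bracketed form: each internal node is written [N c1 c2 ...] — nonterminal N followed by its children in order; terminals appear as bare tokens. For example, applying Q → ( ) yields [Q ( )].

P
Q P
( P ) P
( Q ) P
( ( ) ) P
( ( ) ) Q P
( ( ) ) ( ) P
( ( ) ) ( ) Q
( ( ) ) ( ) ( P )
( ( ) ) ( ) ( Q )
( ( ) ) ( ) ( ( ) )

[P [Q ( [P [Q ( )]] )] [P [Q ( )] [P [Q ( [P [Q ( )]] )]]]]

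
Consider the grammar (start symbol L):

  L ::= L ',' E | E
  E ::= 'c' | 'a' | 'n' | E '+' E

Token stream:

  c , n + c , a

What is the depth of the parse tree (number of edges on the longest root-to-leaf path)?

4

[L [L [L [E c]] , [E [E n] + [E c]]] , [E a]]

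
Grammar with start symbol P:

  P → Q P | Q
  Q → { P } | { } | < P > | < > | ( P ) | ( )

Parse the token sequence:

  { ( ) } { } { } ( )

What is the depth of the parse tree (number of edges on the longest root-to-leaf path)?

5

[P [Q { [P [Q ( )]] }] [P [Q { }] [P [Q { }] [P [Q ( )]]]]]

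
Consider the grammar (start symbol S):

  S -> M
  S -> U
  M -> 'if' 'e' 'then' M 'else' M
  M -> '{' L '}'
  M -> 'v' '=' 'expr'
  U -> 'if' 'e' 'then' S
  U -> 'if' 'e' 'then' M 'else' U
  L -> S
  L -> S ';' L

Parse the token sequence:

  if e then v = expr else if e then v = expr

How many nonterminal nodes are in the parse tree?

6

[S [U if e then [M v = expr] else [U if e then [S [M v = expr]]]]]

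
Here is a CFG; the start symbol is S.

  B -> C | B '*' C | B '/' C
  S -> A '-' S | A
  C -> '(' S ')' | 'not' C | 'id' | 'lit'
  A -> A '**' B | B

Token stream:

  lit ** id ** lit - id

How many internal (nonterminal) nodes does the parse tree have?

[S [A [A [A [B [C lit]]] ** [B [C id]]] ** [B [C lit]]] - [S [A [B [C id]]]]]

14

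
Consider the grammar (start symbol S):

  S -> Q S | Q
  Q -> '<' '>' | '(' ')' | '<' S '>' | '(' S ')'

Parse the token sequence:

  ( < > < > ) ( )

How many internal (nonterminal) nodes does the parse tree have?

8

[S [Q ( [S [Q < >] [S [Q < >]]] )] [S [Q ( )]]]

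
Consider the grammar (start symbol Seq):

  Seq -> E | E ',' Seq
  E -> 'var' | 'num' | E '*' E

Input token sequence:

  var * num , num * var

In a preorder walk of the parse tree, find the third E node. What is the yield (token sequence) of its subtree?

[Seq [E [E var] * [E num]] , [Seq [E [E num] * [E var]]]]

num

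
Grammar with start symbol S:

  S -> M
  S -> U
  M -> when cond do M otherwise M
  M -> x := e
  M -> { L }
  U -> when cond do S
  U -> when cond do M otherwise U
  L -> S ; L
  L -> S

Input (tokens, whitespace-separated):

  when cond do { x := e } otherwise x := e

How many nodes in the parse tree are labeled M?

4

[S [M when cond do [M { [L [S [M x := e]]] }] otherwise [M x := e]]]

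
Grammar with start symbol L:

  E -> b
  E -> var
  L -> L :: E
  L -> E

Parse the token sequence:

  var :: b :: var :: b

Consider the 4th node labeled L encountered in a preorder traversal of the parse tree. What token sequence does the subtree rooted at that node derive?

[L [L [L [L [E var]] :: [E b]] :: [E var]] :: [E b]]

var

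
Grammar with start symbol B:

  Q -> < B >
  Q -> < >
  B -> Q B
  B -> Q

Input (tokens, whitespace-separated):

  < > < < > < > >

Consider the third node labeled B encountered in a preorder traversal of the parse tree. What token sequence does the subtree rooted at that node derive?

[B [Q < >] [B [Q < [B [Q < >] [B [Q < >]]] >]]]

< > < >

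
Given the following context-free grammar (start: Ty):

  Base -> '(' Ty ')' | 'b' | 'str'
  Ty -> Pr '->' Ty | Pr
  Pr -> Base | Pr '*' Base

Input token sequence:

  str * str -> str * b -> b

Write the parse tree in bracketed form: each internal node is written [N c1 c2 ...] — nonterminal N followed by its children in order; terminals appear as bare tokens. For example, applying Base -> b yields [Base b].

Ty
Pr -> Ty
Pr * Base -> Ty
Base * Base -> Ty
str * Base -> Ty
str * str -> Ty
str * str -> Pr -> Ty
str * str -> Pr * Base -> Ty
str * str -> Base * Base -> Ty
str * str -> str * Base -> Ty
str * str -> str * b -> Ty
str * str -> str * b -> Pr
str * str -> str * b -> Base
str * str -> str * b -> b

[Ty [Pr [Pr [Base str]] * [Base str]] -> [Ty [Pr [Pr [Base str]] * [Base b]] -> [Ty [Pr [Base b]]]]]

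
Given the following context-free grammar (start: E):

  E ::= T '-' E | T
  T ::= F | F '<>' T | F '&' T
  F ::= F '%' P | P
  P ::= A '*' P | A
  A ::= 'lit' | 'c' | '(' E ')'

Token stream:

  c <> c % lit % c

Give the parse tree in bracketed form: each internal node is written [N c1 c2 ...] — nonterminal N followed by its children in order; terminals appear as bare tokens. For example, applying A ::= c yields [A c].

E
T
F <> T
P <> T
A <> T
c <> T
c <> F
c <> F % P
c <> F % P % P
c <> P % P % P
c <> A % P % P
c <> c % P % P
c <> c % A % P
c <> c % lit % P
c <> c % lit % A
c <> c % lit % c

[E [T [F [P [A c]]] <> [T [F [F [F [P [A c]]] % [P [A lit]]] % [P [A c]]]]]]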